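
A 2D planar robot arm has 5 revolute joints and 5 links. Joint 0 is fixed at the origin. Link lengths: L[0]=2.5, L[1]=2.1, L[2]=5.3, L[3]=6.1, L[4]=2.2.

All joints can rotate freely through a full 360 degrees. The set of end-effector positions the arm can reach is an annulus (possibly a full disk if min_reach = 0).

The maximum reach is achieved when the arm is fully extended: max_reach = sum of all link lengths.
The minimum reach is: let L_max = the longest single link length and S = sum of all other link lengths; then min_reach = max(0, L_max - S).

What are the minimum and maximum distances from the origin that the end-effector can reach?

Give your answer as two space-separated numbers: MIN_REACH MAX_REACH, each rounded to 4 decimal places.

Link lengths: [2.5, 2.1, 5.3, 6.1, 2.2]
max_reach = 2.5 + 2.1 + 5.3 + 6.1 + 2.2 = 18.2
L_max = max([2.5, 2.1, 5.3, 6.1, 2.2]) = 6.1
S (sum of others) = 18.2 - 6.1 = 12.1
min_reach = max(0, 6.1 - 12.1) = max(0, -6) = 0

Answer: 0.0000 18.2000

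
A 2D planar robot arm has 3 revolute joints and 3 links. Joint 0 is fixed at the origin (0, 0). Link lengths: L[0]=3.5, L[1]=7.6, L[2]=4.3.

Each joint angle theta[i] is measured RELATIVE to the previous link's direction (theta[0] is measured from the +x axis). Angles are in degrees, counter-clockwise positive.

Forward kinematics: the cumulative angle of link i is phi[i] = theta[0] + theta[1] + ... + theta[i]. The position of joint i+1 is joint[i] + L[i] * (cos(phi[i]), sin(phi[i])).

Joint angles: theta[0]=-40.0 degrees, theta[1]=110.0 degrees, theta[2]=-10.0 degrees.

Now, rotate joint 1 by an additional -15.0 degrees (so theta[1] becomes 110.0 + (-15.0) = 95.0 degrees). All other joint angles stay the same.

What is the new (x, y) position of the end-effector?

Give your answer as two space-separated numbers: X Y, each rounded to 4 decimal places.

Answer: 10.0809 7.0164

Derivation:
joint[0] = (0.0000, 0.0000)  (base)
link 0: phi[0] = -40 = -40 deg
  cos(-40 deg) = 0.7660, sin(-40 deg) = -0.6428
  joint[1] = (0.0000, 0.0000) + 3.5 * (0.7660, -0.6428) = (0.0000 + 2.6812, 0.0000 + -2.2498) = (2.6812, -2.2498)
link 1: phi[1] = -40 + 95 = 55 deg
  cos(55 deg) = 0.5736, sin(55 deg) = 0.8192
  joint[2] = (2.6812, -2.2498) + 7.6 * (0.5736, 0.8192) = (2.6812 + 4.3592, -2.2498 + 6.2256) = (7.0403, 3.9758)
link 2: phi[2] = -40 + 95 + -10 = 45 deg
  cos(45 deg) = 0.7071, sin(45 deg) = 0.7071
  joint[3] = (7.0403, 3.9758) + 4.3 * (0.7071, 0.7071) = (7.0403 + 3.0406, 3.9758 + 3.0406) = (10.0809, 7.0164)
End effector: (10.0809, 7.0164)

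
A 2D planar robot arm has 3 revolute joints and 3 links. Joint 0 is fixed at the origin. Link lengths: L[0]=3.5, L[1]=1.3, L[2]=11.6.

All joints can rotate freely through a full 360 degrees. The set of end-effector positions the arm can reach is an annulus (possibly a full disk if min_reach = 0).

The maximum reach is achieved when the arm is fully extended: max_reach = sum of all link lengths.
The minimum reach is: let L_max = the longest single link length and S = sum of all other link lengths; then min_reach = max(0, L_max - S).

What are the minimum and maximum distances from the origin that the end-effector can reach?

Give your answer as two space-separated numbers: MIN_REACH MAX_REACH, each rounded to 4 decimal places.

Link lengths: [3.5, 1.3, 11.6]
max_reach = 3.5 + 1.3 + 11.6 = 16.4
L_max = max([3.5, 1.3, 11.6]) = 11.6
S (sum of others) = 16.4 - 11.6 = 4.8
min_reach = max(0, 11.6 - 4.8) = max(0, 6.8) = 6.8

Answer: 6.8000 16.4000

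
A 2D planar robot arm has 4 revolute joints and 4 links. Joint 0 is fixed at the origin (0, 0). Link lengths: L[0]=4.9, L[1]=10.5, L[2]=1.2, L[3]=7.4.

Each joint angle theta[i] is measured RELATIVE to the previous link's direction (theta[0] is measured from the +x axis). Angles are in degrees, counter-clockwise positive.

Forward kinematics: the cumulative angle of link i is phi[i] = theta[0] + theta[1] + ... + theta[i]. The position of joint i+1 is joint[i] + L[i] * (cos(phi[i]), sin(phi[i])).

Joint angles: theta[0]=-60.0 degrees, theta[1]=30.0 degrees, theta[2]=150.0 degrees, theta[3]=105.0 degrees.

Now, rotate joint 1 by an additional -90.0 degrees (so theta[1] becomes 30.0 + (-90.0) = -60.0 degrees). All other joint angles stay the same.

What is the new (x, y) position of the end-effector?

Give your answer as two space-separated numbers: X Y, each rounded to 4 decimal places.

joint[0] = (0.0000, 0.0000)  (base)
link 0: phi[0] = -60 = -60 deg
  cos(-60 deg) = 0.5000, sin(-60 deg) = -0.8660
  joint[1] = (0.0000, 0.0000) + 4.9 * (0.5000, -0.8660) = (0.0000 + 2.4500, 0.0000 + -4.2435) = (2.4500, -4.2435)
link 1: phi[1] = -60 + -60 = -120 deg
  cos(-120 deg) = -0.5000, sin(-120 deg) = -0.8660
  joint[2] = (2.4500, -4.2435) + 10.5 * (-0.5000, -0.8660) = (2.4500 + -5.2500, -4.2435 + -9.0933) = (-2.8000, -13.3368)
link 2: phi[2] = -60 + -60 + 150 = 30 deg
  cos(30 deg) = 0.8660, sin(30 deg) = 0.5000
  joint[3] = (-2.8000, -13.3368) + 1.2 * (0.8660, 0.5000) = (-2.8000 + 1.0392, -13.3368 + 0.6000) = (-1.7608, -12.7368)
link 3: phi[3] = -60 + -60 + 150 + 105 = 135 deg
  cos(135 deg) = -0.7071, sin(135 deg) = 0.7071
  joint[4] = (-1.7608, -12.7368) + 7.4 * (-0.7071, 0.7071) = (-1.7608 + -5.2326, -12.7368 + 5.2326) = (-6.9934, -7.5042)
End effector: (-6.9934, -7.5042)

Answer: -6.9934 -7.5042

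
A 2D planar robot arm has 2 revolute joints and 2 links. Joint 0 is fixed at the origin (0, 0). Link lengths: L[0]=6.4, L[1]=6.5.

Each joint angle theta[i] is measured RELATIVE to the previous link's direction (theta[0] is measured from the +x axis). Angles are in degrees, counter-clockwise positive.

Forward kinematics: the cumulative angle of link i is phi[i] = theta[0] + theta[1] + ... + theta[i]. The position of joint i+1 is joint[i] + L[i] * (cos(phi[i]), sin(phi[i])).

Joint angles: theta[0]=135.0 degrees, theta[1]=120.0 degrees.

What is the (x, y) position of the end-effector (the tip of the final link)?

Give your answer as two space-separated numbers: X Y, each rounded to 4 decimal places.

Answer: -6.2078 -1.7530

Derivation:
joint[0] = (0.0000, 0.0000)  (base)
link 0: phi[0] = 135 = 135 deg
  cos(135 deg) = -0.7071, sin(135 deg) = 0.7071
  joint[1] = (0.0000, 0.0000) + 6.4 * (-0.7071, 0.7071) = (0.0000 + -4.5255, 0.0000 + 4.5255) = (-4.5255, 4.5255)
link 1: phi[1] = 135 + 120 = 255 deg
  cos(255 deg) = -0.2588, sin(255 deg) = -0.9659
  joint[2] = (-4.5255, 4.5255) + 6.5 * (-0.2588, -0.9659) = (-4.5255 + -1.6823, 4.5255 + -6.2785) = (-6.2078, -1.7530)
End effector: (-6.2078, -1.7530)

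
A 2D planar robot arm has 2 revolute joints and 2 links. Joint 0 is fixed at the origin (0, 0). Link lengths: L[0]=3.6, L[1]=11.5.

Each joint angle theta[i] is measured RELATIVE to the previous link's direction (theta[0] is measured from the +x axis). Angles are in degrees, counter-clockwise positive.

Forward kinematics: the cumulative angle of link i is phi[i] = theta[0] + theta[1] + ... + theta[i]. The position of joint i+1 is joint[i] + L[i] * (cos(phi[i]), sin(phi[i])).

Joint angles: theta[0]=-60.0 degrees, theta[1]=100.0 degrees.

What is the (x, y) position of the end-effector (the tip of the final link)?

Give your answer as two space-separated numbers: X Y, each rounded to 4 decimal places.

Answer: 10.6095 4.2744

Derivation:
joint[0] = (0.0000, 0.0000)  (base)
link 0: phi[0] = -60 = -60 deg
  cos(-60 deg) = 0.5000, sin(-60 deg) = -0.8660
  joint[1] = (0.0000, 0.0000) + 3.6 * (0.5000, -0.8660) = (0.0000 + 1.8000, 0.0000 + -3.1177) = (1.8000, -3.1177)
link 1: phi[1] = -60 + 100 = 40 deg
  cos(40 deg) = 0.7660, sin(40 deg) = 0.6428
  joint[2] = (1.8000, -3.1177) + 11.5 * (0.7660, 0.6428) = (1.8000 + 8.8095, -3.1177 + 7.3921) = (10.6095, 4.2744)
End effector: (10.6095, 4.2744)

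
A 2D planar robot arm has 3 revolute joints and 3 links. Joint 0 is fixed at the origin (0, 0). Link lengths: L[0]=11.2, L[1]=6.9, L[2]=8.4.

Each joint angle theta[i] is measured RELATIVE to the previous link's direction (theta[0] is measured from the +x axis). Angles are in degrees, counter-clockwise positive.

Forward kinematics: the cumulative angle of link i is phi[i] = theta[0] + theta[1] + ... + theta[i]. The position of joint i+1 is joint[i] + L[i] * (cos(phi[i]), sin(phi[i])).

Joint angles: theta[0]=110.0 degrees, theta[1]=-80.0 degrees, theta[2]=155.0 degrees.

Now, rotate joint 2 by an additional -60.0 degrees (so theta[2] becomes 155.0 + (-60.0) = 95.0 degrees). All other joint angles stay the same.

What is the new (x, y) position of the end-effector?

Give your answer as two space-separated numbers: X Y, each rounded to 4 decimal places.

joint[0] = (0.0000, 0.0000)  (base)
link 0: phi[0] = 110 = 110 deg
  cos(110 deg) = -0.3420, sin(110 deg) = 0.9397
  joint[1] = (0.0000, 0.0000) + 11.2 * (-0.3420, 0.9397) = (0.0000 + -3.8306, 0.0000 + 10.5246) = (-3.8306, 10.5246)
link 1: phi[1] = 110 + -80 = 30 deg
  cos(30 deg) = 0.8660, sin(30 deg) = 0.5000
  joint[2] = (-3.8306, 10.5246) + 6.9 * (0.8660, 0.5000) = (-3.8306 + 5.9756, 10.5246 + 3.4500) = (2.1449, 13.9746)
link 2: phi[2] = 110 + -80 + 95 = 125 deg
  cos(125 deg) = -0.5736, sin(125 deg) = 0.8192
  joint[3] = (2.1449, 13.9746) + 8.4 * (-0.5736, 0.8192) = (2.1449 + -4.8180, 13.9746 + 6.8809) = (-2.6731, 20.8554)
End effector: (-2.6731, 20.8554)

Answer: -2.6731 20.8554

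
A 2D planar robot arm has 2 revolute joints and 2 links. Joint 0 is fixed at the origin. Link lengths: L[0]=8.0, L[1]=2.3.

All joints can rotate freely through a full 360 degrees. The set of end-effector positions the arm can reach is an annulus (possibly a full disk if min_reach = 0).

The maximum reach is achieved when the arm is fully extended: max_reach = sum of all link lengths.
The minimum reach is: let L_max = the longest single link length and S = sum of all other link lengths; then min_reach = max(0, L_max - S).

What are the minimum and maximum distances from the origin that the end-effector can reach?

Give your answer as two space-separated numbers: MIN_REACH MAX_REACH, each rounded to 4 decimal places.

Answer: 5.7000 10.3000

Derivation:
Link lengths: [8.0, 2.3]
max_reach = 8 + 2.3 = 10.3
L_max = max([8.0, 2.3]) = 8
S (sum of others) = 10.3 - 8 = 2.3
min_reach = max(0, 8 - 2.3) = max(0, 5.7) = 5.7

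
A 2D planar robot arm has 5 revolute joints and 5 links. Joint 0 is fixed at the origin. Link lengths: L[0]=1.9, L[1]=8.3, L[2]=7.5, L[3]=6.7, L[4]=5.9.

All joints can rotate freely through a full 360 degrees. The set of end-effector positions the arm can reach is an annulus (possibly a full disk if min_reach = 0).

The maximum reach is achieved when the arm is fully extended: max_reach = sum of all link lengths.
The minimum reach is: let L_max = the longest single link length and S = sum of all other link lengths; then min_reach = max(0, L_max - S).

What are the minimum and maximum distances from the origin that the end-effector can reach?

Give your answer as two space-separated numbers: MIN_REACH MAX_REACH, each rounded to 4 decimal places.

Answer: 0.0000 30.3000

Derivation:
Link lengths: [1.9, 8.3, 7.5, 6.7, 5.9]
max_reach = 1.9 + 8.3 + 7.5 + 6.7 + 5.9 = 30.3
L_max = max([1.9, 8.3, 7.5, 6.7, 5.9]) = 8.3
S (sum of others) = 30.3 - 8.3 = 22
min_reach = max(0, 8.3 - 22) = max(0, -13.7) = 0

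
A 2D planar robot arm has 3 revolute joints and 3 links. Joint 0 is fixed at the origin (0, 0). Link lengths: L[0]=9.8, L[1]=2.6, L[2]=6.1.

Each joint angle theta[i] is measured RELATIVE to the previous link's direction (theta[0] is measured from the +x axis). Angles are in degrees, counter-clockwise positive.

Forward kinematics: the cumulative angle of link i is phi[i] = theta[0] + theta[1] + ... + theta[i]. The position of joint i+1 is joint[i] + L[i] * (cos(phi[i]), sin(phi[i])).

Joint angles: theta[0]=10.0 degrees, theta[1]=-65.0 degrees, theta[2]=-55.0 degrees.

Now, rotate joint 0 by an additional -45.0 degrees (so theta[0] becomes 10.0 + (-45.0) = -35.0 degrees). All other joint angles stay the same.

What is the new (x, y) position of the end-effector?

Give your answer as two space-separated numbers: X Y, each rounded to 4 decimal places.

Answer: 2.0477 -10.7595

Derivation:
joint[0] = (0.0000, 0.0000)  (base)
link 0: phi[0] = -35 = -35 deg
  cos(-35 deg) = 0.8192, sin(-35 deg) = -0.5736
  joint[1] = (0.0000, 0.0000) + 9.8 * (0.8192, -0.5736) = (0.0000 + 8.0277, 0.0000 + -5.6210) = (8.0277, -5.6210)
link 1: phi[1] = -35 + -65 = -100 deg
  cos(-100 deg) = -0.1736, sin(-100 deg) = -0.9848
  joint[2] = (8.0277, -5.6210) + 2.6 * (-0.1736, -0.9848) = (8.0277 + -0.4515, -5.6210 + -2.5605) = (7.5762, -8.1815)
link 2: phi[2] = -35 + -65 + -55 = -155 deg
  cos(-155 deg) = -0.9063, sin(-155 deg) = -0.4226
  joint[3] = (7.5762, -8.1815) + 6.1 * (-0.9063, -0.4226) = (7.5762 + -5.5285, -8.1815 + -2.5780) = (2.0477, -10.7595)
End effector: (2.0477, -10.7595)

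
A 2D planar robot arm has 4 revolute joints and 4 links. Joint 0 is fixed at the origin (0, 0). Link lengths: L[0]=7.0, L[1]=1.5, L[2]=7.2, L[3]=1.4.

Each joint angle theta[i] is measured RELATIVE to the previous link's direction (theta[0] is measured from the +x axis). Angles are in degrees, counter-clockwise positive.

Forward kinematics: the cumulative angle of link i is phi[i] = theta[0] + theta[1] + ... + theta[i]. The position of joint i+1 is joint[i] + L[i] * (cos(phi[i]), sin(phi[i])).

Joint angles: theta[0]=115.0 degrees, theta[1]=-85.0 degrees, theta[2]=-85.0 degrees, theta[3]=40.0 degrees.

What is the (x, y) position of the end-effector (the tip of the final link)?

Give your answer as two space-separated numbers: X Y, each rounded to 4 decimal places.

Answer: 3.8228 0.8339

Derivation:
joint[0] = (0.0000, 0.0000)  (base)
link 0: phi[0] = 115 = 115 deg
  cos(115 deg) = -0.4226, sin(115 deg) = 0.9063
  joint[1] = (0.0000, 0.0000) + 7 * (-0.4226, 0.9063) = (0.0000 + -2.9583, 0.0000 + 6.3442) = (-2.9583, 6.3442)
link 1: phi[1] = 115 + -85 = 30 deg
  cos(30 deg) = 0.8660, sin(30 deg) = 0.5000
  joint[2] = (-2.9583, 6.3442) + 1.5 * (0.8660, 0.5000) = (-2.9583 + 1.2990, 6.3442 + 0.7500) = (-1.6593, 7.0942)
link 2: phi[2] = 115 + -85 + -85 = -55 deg
  cos(-55 deg) = 0.5736, sin(-55 deg) = -0.8192
  joint[3] = (-1.6593, 7.0942) + 7.2 * (0.5736, -0.8192) = (-1.6593 + 4.1298, 7.0942 + -5.8979) = (2.4705, 1.1963)
link 3: phi[3] = 115 + -85 + -85 + 40 = -15 deg
  cos(-15 deg) = 0.9659, sin(-15 deg) = -0.2588
  joint[4] = (2.4705, 1.1963) + 1.4 * (0.9659, -0.2588) = (2.4705 + 1.3523, 1.1963 + -0.3623) = (3.8228, 0.8339)
End effector: (3.8228, 0.8339)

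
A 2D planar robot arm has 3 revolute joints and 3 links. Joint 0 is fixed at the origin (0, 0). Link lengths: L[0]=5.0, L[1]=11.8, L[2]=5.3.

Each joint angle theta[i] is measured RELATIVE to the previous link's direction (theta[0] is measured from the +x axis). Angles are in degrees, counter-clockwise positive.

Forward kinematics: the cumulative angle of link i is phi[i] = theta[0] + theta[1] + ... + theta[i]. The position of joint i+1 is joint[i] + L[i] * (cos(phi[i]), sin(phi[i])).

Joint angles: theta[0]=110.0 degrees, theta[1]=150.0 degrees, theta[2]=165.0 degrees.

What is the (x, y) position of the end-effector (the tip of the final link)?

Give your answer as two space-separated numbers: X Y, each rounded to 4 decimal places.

Answer: -1.5193 -2.1188

Derivation:
joint[0] = (0.0000, 0.0000)  (base)
link 0: phi[0] = 110 = 110 deg
  cos(110 deg) = -0.3420, sin(110 deg) = 0.9397
  joint[1] = (0.0000, 0.0000) + 5 * (-0.3420, 0.9397) = (0.0000 + -1.7101, 0.0000 + 4.6985) = (-1.7101, 4.6985)
link 1: phi[1] = 110 + 150 = 260 deg
  cos(260 deg) = -0.1736, sin(260 deg) = -0.9848
  joint[2] = (-1.7101, 4.6985) + 11.8 * (-0.1736, -0.9848) = (-1.7101 + -2.0490, 4.6985 + -11.6207) = (-3.7591, -6.9223)
link 2: phi[2] = 110 + 150 + 165 = 425 deg
  cos(425 deg) = 0.4226, sin(425 deg) = 0.9063
  joint[3] = (-3.7591, -6.9223) + 5.3 * (0.4226, 0.9063) = (-3.7591 + 2.2399, -6.9223 + 4.8034) = (-1.5193, -2.1188)
End effector: (-1.5193, -2.1188)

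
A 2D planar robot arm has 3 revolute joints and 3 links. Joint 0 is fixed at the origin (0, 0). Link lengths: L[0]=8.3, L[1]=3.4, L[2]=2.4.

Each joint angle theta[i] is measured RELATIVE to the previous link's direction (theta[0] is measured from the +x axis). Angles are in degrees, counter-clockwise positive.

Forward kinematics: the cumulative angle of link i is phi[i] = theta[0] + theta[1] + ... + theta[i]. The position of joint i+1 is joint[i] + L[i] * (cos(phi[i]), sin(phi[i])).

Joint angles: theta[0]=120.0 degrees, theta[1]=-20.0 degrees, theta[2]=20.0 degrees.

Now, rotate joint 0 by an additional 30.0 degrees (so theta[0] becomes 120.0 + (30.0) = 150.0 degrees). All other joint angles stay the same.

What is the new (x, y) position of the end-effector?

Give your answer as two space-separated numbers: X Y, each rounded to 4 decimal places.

joint[0] = (0.0000, 0.0000)  (base)
link 0: phi[0] = 150 = 150 deg
  cos(150 deg) = -0.8660, sin(150 deg) = 0.5000
  joint[1] = (0.0000, 0.0000) + 8.3 * (-0.8660, 0.5000) = (0.0000 + -7.1880, 0.0000 + 4.1500) = (-7.1880, 4.1500)
link 1: phi[1] = 150 + -20 = 130 deg
  cos(130 deg) = -0.6428, sin(130 deg) = 0.7660
  joint[2] = (-7.1880, 4.1500) + 3.4 * (-0.6428, 0.7660) = (-7.1880 + -2.1855, 4.1500 + 2.6046) = (-9.3735, 6.7546)
link 2: phi[2] = 150 + -20 + 20 = 150 deg
  cos(150 deg) = -0.8660, sin(150 deg) = 0.5000
  joint[3] = (-9.3735, 6.7546) + 2.4 * (-0.8660, 0.5000) = (-9.3735 + -2.0785, 6.7546 + 1.2000) = (-11.4519, 7.9546)
End effector: (-11.4519, 7.9546)

Answer: -11.4519 7.9546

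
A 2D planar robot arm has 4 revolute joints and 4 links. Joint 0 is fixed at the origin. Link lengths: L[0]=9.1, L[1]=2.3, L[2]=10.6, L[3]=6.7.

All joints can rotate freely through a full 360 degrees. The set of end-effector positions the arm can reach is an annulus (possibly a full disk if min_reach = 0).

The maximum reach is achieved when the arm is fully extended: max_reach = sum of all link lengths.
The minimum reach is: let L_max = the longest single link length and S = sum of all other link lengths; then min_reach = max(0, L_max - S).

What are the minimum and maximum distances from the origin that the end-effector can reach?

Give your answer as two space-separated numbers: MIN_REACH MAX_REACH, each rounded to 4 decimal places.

Link lengths: [9.1, 2.3, 10.6, 6.7]
max_reach = 9.1 + 2.3 + 10.6 + 6.7 = 28.7
L_max = max([9.1, 2.3, 10.6, 6.7]) = 10.6
S (sum of others) = 28.7 - 10.6 = 18.1
min_reach = max(0, 10.6 - 18.1) = max(0, -7.5) = 0

Answer: 0.0000 28.7000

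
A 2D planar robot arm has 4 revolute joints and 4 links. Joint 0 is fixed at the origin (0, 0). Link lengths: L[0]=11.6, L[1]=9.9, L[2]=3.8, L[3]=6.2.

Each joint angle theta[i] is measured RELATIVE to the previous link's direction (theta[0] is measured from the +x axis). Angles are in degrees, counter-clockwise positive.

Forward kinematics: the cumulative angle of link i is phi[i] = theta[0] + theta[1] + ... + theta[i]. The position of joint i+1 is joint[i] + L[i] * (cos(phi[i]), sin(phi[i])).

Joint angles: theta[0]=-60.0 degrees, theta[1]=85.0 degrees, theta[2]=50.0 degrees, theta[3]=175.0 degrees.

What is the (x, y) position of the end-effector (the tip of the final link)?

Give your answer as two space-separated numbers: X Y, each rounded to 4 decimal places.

joint[0] = (0.0000, 0.0000)  (base)
link 0: phi[0] = -60 = -60 deg
  cos(-60 deg) = 0.5000, sin(-60 deg) = -0.8660
  joint[1] = (0.0000, 0.0000) + 11.6 * (0.5000, -0.8660) = (0.0000 + 5.8000, 0.0000 + -10.0459) = (5.8000, -10.0459)
link 1: phi[1] = -60 + 85 = 25 deg
  cos(25 deg) = 0.9063, sin(25 deg) = 0.4226
  joint[2] = (5.8000, -10.0459) + 9.9 * (0.9063, 0.4226) = (5.8000 + 8.9724, -10.0459 + 4.1839) = (14.7724, -5.8620)
link 2: phi[2] = -60 + 85 + 50 = 75 deg
  cos(75 deg) = 0.2588, sin(75 deg) = 0.9659
  joint[3] = (14.7724, -5.8620) + 3.8 * (0.2588, 0.9659) = (14.7724 + 0.9835, -5.8620 + 3.6705) = (15.7560, -2.1915)
link 3: phi[3] = -60 + 85 + 50 + 175 = 250 deg
  cos(250 deg) = -0.3420, sin(250 deg) = -0.9397
  joint[4] = (15.7560, -2.1915) + 6.2 * (-0.3420, -0.9397) = (15.7560 + -2.1205, -2.1915 + -5.8261) = (13.6354, -8.0176)
End effector: (13.6354, -8.0176)

Answer: 13.6354 -8.0176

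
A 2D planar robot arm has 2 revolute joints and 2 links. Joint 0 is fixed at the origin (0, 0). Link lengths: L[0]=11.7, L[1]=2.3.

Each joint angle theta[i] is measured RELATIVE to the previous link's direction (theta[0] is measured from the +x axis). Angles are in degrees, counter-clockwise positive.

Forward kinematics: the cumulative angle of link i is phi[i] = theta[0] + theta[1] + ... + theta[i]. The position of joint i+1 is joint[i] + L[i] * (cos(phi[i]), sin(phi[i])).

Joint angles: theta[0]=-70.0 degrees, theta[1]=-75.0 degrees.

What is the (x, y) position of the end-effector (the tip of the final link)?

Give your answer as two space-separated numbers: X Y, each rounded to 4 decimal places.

Answer: 2.1176 -12.3136

Derivation:
joint[0] = (0.0000, 0.0000)  (base)
link 0: phi[0] = -70 = -70 deg
  cos(-70 deg) = 0.3420, sin(-70 deg) = -0.9397
  joint[1] = (0.0000, 0.0000) + 11.7 * (0.3420, -0.9397) = (0.0000 + 4.0016, 0.0000 + -10.9944) = (4.0016, -10.9944)
link 1: phi[1] = -70 + -75 = -145 deg
  cos(-145 deg) = -0.8192, sin(-145 deg) = -0.5736
  joint[2] = (4.0016, -10.9944) + 2.3 * (-0.8192, -0.5736) = (4.0016 + -1.8840, -10.9944 + -1.3192) = (2.1176, -12.3136)
End effector: (2.1176, -12.3136)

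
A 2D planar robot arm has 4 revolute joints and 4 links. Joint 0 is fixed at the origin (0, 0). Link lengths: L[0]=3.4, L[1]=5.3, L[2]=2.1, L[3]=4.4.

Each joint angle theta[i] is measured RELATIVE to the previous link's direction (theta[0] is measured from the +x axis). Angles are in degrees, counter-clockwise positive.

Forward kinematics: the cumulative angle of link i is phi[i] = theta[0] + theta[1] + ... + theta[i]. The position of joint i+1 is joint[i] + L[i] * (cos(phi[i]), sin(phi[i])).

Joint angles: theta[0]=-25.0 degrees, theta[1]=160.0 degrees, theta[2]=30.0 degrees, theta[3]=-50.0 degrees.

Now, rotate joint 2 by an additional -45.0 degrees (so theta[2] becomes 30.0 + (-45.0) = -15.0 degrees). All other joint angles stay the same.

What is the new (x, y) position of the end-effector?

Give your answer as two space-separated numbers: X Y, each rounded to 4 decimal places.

joint[0] = (0.0000, 0.0000)  (base)
link 0: phi[0] = -25 = -25 deg
  cos(-25 deg) = 0.9063, sin(-25 deg) = -0.4226
  joint[1] = (0.0000, 0.0000) + 3.4 * (0.9063, -0.4226) = (0.0000 + 3.0814, 0.0000 + -1.4369) = (3.0814, -1.4369)
link 1: phi[1] = -25 + 160 = 135 deg
  cos(135 deg) = -0.7071, sin(135 deg) = 0.7071
  joint[2] = (3.0814, -1.4369) + 5.3 * (-0.7071, 0.7071) = (3.0814 + -3.7477, -1.4369 + 3.7477) = (-0.6662, 2.3108)
link 2: phi[2] = -25 + 160 + -15 = 120 deg
  cos(120 deg) = -0.5000, sin(120 deg) = 0.8660
  joint[3] = (-0.6662, 2.3108) + 2.1 * (-0.5000, 0.8660) = (-0.6662 + -1.0500, 2.3108 + 1.8187) = (-1.7162, 4.1294)
link 3: phi[3] = -25 + 160 + -15 + -50 = 70 deg
  cos(70 deg) = 0.3420, sin(70 deg) = 0.9397
  joint[4] = (-1.7162, 4.1294) + 4.4 * (0.3420, 0.9397) = (-1.7162 + 1.5049, 4.1294 + 4.1346) = (-0.2113, 8.2641)
End effector: (-0.2113, 8.2641)

Answer: -0.2113 8.2641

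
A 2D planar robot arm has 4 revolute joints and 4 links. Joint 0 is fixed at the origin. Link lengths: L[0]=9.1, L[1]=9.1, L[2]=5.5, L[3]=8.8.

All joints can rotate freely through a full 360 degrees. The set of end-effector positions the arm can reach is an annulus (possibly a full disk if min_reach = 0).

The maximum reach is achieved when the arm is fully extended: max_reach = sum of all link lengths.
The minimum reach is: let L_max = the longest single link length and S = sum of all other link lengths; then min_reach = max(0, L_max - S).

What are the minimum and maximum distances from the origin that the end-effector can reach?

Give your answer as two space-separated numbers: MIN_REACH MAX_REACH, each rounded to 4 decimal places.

Link lengths: [9.1, 9.1, 5.5, 8.8]
max_reach = 9.1 + 9.1 + 5.5 + 8.8 = 32.5
L_max = max([9.1, 9.1, 5.5, 8.8]) = 9.1
S (sum of others) = 32.5 - 9.1 = 23.4
min_reach = max(0, 9.1 - 23.4) = max(0, -14.3) = 0

Answer: 0.0000 32.5000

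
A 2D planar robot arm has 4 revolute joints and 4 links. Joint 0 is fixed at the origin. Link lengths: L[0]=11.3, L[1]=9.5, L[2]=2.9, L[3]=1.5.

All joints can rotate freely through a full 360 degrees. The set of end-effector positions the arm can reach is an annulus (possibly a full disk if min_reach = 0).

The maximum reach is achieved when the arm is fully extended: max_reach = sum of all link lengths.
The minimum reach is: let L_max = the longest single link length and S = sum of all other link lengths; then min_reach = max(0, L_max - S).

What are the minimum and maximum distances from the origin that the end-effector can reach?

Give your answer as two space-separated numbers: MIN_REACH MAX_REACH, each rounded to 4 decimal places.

Answer: 0.0000 25.2000

Derivation:
Link lengths: [11.3, 9.5, 2.9, 1.5]
max_reach = 11.3 + 9.5 + 2.9 + 1.5 = 25.2
L_max = max([11.3, 9.5, 2.9, 1.5]) = 11.3
S (sum of others) = 25.2 - 11.3 = 13.9
min_reach = max(0, 11.3 - 13.9) = max(0, -2.6) = 0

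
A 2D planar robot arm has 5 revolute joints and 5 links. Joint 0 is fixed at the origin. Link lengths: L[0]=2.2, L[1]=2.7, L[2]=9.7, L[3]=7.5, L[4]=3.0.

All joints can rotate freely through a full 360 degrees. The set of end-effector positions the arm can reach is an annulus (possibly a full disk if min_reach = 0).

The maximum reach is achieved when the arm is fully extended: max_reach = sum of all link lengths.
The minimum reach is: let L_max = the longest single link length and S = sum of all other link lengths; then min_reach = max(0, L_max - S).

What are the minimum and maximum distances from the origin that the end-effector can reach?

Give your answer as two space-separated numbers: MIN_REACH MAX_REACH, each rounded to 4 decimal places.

Link lengths: [2.2, 2.7, 9.7, 7.5, 3.0]
max_reach = 2.2 + 2.7 + 9.7 + 7.5 + 3 = 25.1
L_max = max([2.2, 2.7, 9.7, 7.5, 3.0]) = 9.7
S (sum of others) = 25.1 - 9.7 = 15.4
min_reach = max(0, 9.7 - 15.4) = max(0, -5.7) = 0

Answer: 0.0000 25.1000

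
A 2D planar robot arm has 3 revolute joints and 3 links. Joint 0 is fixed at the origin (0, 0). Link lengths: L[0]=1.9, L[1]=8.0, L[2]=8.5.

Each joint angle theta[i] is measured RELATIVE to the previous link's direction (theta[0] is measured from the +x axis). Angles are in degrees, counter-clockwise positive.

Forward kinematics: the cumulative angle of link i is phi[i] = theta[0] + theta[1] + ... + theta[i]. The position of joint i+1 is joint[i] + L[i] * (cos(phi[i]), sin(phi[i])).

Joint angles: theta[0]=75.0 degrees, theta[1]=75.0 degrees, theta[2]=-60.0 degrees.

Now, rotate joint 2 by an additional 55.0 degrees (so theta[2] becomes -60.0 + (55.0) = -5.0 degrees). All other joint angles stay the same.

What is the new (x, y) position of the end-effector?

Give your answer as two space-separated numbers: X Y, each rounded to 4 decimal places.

joint[0] = (0.0000, 0.0000)  (base)
link 0: phi[0] = 75 = 75 deg
  cos(75 deg) = 0.2588, sin(75 deg) = 0.9659
  joint[1] = (0.0000, 0.0000) + 1.9 * (0.2588, 0.9659) = (0.0000 + 0.4918, 0.0000 + 1.8353) = (0.4918, 1.8353)
link 1: phi[1] = 75 + 75 = 150 deg
  cos(150 deg) = -0.8660, sin(150 deg) = 0.5000
  joint[2] = (0.4918, 1.8353) + 8 * (-0.8660, 0.5000) = (0.4918 + -6.9282, 1.8353 + 4.0000) = (-6.4364, 5.8353)
link 2: phi[2] = 75 + 75 + -5 = 145 deg
  cos(145 deg) = -0.8192, sin(145 deg) = 0.5736
  joint[3] = (-6.4364, 5.8353) + 8.5 * (-0.8192, 0.5736) = (-6.4364 + -6.9628, 5.8353 + 4.8754) = (-13.3992, 10.7107)
End effector: (-13.3992, 10.7107)

Answer: -13.3992 10.7107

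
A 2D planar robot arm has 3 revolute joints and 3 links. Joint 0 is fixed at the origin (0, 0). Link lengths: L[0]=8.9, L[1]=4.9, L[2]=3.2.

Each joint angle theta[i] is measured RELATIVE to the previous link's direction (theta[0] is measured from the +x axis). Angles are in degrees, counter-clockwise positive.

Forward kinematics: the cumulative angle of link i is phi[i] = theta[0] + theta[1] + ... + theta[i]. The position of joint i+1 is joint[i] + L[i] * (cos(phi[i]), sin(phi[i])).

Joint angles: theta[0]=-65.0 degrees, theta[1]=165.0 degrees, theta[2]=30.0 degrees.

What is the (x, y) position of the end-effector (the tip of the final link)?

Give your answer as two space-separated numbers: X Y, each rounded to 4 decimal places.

joint[0] = (0.0000, 0.0000)  (base)
link 0: phi[0] = -65 = -65 deg
  cos(-65 deg) = 0.4226, sin(-65 deg) = -0.9063
  joint[1] = (0.0000, 0.0000) + 8.9 * (0.4226, -0.9063) = (0.0000 + 3.7613, 0.0000 + -8.0661) = (3.7613, -8.0661)
link 1: phi[1] = -65 + 165 = 100 deg
  cos(100 deg) = -0.1736, sin(100 deg) = 0.9848
  joint[2] = (3.7613, -8.0661) + 4.9 * (-0.1736, 0.9848) = (3.7613 + -0.8509, -8.0661 + 4.8256) = (2.9104, -3.2406)
link 2: phi[2] = -65 + 165 + 30 = 130 deg
  cos(130 deg) = -0.6428, sin(130 deg) = 0.7660
  joint[3] = (2.9104, -3.2406) + 3.2 * (-0.6428, 0.7660) = (2.9104 + -2.0569, -3.2406 + 2.4513) = (0.8535, -0.7892)
End effector: (0.8535, -0.7892)

Answer: 0.8535 -0.7892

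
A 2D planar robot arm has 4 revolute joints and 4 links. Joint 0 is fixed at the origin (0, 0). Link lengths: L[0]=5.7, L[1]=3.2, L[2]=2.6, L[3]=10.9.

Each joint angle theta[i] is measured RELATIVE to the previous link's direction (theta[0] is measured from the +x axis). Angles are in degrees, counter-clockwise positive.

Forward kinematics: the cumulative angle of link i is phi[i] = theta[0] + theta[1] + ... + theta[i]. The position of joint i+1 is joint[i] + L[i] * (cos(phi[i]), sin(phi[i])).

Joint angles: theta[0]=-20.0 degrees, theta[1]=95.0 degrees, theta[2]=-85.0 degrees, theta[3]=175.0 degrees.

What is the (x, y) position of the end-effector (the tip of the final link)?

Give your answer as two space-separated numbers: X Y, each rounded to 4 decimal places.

joint[0] = (0.0000, 0.0000)  (base)
link 0: phi[0] = -20 = -20 deg
  cos(-20 deg) = 0.9397, sin(-20 deg) = -0.3420
  joint[1] = (0.0000, 0.0000) + 5.7 * (0.9397, -0.3420) = (0.0000 + 5.3562, 0.0000 + -1.9495) = (5.3562, -1.9495)
link 1: phi[1] = -20 + 95 = 75 deg
  cos(75 deg) = 0.2588, sin(75 deg) = 0.9659
  joint[2] = (5.3562, -1.9495) + 3.2 * (0.2588, 0.9659) = (5.3562 + 0.8282, -1.9495 + 3.0910) = (6.1845, 1.1414)
link 2: phi[2] = -20 + 95 + -85 = -10 deg
  cos(-10 deg) = 0.9848, sin(-10 deg) = -0.1736
  joint[3] = (6.1845, 1.1414) + 2.6 * (0.9848, -0.1736) = (6.1845 + 2.5605, 1.1414 + -0.4515) = (8.7450, 0.6900)
link 3: phi[3] = -20 + 95 + -85 + 175 = 165 deg
  cos(165 deg) = -0.9659, sin(165 deg) = 0.2588
  joint[4] = (8.7450, 0.6900) + 10.9 * (-0.9659, 0.2588) = (8.7450 + -10.5286, 0.6900 + 2.8211) = (-1.7836, 3.5111)
End effector: (-1.7836, 3.5111)

Answer: -1.7836 3.5111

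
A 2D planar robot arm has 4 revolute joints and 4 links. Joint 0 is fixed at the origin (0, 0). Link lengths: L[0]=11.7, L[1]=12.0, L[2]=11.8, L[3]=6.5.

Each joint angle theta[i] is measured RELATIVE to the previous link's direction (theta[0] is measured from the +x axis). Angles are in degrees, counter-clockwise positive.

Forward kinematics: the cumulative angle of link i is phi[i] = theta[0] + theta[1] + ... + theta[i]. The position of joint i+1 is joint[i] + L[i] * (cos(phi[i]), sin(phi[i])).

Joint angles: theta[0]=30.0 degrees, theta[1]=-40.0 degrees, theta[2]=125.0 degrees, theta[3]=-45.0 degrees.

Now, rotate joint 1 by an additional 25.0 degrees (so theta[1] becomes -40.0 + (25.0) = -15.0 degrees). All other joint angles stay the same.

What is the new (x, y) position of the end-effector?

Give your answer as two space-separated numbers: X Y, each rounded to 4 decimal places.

joint[0] = (0.0000, 0.0000)  (base)
link 0: phi[0] = 30 = 30 deg
  cos(30 deg) = 0.8660, sin(30 deg) = 0.5000
  joint[1] = (0.0000, 0.0000) + 11.7 * (0.8660, 0.5000) = (0.0000 + 10.1325, 0.0000 + 5.8500) = (10.1325, 5.8500)
link 1: phi[1] = 30 + -15 = 15 deg
  cos(15 deg) = 0.9659, sin(15 deg) = 0.2588
  joint[2] = (10.1325, 5.8500) + 12 * (0.9659, 0.2588) = (10.1325 + 11.5911, 5.8500 + 3.1058) = (21.7236, 8.9558)
link 2: phi[2] = 30 + -15 + 125 = 140 deg
  cos(140 deg) = -0.7660, sin(140 deg) = 0.6428
  joint[3] = (21.7236, 8.9558) + 11.8 * (-0.7660, 0.6428) = (21.7236 + -9.0393, 8.9558 + 7.5849) = (12.6843, 16.5407)
link 3: phi[3] = 30 + -15 + 125 + -45 = 95 deg
  cos(95 deg) = -0.0872, sin(95 deg) = 0.9962
  joint[4] = (12.6843, 16.5407) + 6.5 * (-0.0872, 0.9962) = (12.6843 + -0.5665, 16.5407 + 6.4753) = (12.1178, 23.0160)
End effector: (12.1178, 23.0160)

Answer: 12.1178 23.0160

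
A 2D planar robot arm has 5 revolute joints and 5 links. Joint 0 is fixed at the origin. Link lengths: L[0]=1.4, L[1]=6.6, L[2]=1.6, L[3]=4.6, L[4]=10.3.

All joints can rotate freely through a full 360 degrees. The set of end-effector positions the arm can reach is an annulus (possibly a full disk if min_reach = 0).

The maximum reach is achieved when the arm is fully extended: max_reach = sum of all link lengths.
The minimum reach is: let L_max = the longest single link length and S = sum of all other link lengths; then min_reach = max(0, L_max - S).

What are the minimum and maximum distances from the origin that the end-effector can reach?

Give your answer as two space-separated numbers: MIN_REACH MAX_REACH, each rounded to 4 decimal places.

Answer: 0.0000 24.5000

Derivation:
Link lengths: [1.4, 6.6, 1.6, 4.6, 10.3]
max_reach = 1.4 + 6.6 + 1.6 + 4.6 + 10.3 = 24.5
L_max = max([1.4, 6.6, 1.6, 4.6, 10.3]) = 10.3
S (sum of others) = 24.5 - 10.3 = 14.2
min_reach = max(0, 10.3 - 14.2) = max(0, -3.9) = 0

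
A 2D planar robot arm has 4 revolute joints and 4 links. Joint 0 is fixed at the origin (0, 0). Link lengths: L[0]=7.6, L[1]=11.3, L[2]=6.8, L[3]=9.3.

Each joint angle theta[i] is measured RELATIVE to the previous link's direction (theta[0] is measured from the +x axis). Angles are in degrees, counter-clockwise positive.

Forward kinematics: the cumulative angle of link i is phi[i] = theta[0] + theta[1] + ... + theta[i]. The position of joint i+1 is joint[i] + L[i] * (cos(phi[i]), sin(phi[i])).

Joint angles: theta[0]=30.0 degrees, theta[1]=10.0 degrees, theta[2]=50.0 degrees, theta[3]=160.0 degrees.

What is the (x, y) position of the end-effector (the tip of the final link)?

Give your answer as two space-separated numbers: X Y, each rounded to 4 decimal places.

Answer: 12.0573 9.1244

Derivation:
joint[0] = (0.0000, 0.0000)  (base)
link 0: phi[0] = 30 = 30 deg
  cos(30 deg) = 0.8660, sin(30 deg) = 0.5000
  joint[1] = (0.0000, 0.0000) + 7.6 * (0.8660, 0.5000) = (0.0000 + 6.5818, 0.0000 + 3.8000) = (6.5818, 3.8000)
link 1: phi[1] = 30 + 10 = 40 deg
  cos(40 deg) = 0.7660, sin(40 deg) = 0.6428
  joint[2] = (6.5818, 3.8000) + 11.3 * (0.7660, 0.6428) = (6.5818 + 8.6563, 3.8000 + 7.2635) = (15.2381, 11.0635)
link 2: phi[2] = 30 + 10 + 50 = 90 deg
  cos(90 deg) = 0.0000, sin(90 deg) = 1.0000
  joint[3] = (15.2381, 11.0635) + 6.8 * (0.0000, 1.0000) = (15.2381 + 0.0000, 11.0635 + 6.8000) = (15.2381, 17.8635)
link 3: phi[3] = 30 + 10 + 50 + 160 = 250 deg
  cos(250 deg) = -0.3420, sin(250 deg) = -0.9397
  joint[4] = (15.2381, 17.8635) + 9.3 * (-0.3420, -0.9397) = (15.2381 + -3.1808, 17.8635 + -8.7391) = (12.0573, 9.1244)
End effector: (12.0573, 9.1244)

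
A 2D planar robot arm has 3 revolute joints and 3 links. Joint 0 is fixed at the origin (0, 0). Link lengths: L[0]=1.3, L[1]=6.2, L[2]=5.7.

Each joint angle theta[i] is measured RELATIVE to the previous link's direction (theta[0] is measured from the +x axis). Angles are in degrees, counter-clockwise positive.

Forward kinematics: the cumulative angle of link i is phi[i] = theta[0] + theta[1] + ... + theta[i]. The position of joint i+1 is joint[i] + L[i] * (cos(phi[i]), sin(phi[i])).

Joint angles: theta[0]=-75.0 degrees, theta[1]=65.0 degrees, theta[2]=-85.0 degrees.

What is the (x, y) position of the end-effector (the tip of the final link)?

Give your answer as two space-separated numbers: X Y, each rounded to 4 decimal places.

joint[0] = (0.0000, 0.0000)  (base)
link 0: phi[0] = -75 = -75 deg
  cos(-75 deg) = 0.2588, sin(-75 deg) = -0.9659
  joint[1] = (0.0000, 0.0000) + 1.3 * (0.2588, -0.9659) = (0.0000 + 0.3365, 0.0000 + -1.2557) = (0.3365, -1.2557)
link 1: phi[1] = -75 + 65 = -10 deg
  cos(-10 deg) = 0.9848, sin(-10 deg) = -0.1736
  joint[2] = (0.3365, -1.2557) + 6.2 * (0.9848, -0.1736) = (0.3365 + 6.1058, -1.2557 + -1.0766) = (6.4423, -2.3323)
link 2: phi[2] = -75 + 65 + -85 = -95 deg
  cos(-95 deg) = -0.0872, sin(-95 deg) = -0.9962
  joint[3] = (6.4423, -2.3323) + 5.7 * (-0.0872, -0.9962) = (6.4423 + -0.4968, -2.3323 + -5.6783) = (5.9455, -8.0106)
End effector: (5.9455, -8.0106)

Answer: 5.9455 -8.0106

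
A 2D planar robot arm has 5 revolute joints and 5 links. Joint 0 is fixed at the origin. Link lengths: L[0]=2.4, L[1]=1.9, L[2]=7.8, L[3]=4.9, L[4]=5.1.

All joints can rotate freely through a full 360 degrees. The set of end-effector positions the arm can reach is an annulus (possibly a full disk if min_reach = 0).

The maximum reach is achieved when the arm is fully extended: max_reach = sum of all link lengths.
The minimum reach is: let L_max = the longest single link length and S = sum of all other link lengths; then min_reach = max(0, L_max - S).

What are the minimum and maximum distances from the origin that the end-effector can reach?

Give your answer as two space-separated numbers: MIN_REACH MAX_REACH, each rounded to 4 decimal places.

Answer: 0.0000 22.1000

Derivation:
Link lengths: [2.4, 1.9, 7.8, 4.9, 5.1]
max_reach = 2.4 + 1.9 + 7.8 + 4.9 + 5.1 = 22.1
L_max = max([2.4, 1.9, 7.8, 4.9, 5.1]) = 7.8
S (sum of others) = 22.1 - 7.8 = 14.3
min_reach = max(0, 7.8 - 14.3) = max(0, -6.5) = 0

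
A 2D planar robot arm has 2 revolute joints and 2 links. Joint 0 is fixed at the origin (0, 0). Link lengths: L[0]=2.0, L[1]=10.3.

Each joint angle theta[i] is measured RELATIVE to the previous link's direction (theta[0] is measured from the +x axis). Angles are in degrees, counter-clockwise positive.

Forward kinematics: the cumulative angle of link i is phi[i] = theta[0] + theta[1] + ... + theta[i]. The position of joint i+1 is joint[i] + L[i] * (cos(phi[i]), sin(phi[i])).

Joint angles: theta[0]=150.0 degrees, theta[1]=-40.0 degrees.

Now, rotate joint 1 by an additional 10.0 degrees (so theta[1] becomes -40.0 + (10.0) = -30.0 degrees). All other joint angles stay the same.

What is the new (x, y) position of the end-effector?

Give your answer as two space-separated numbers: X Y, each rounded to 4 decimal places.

Answer: -6.8821 9.9201

Derivation:
joint[0] = (0.0000, 0.0000)  (base)
link 0: phi[0] = 150 = 150 deg
  cos(150 deg) = -0.8660, sin(150 deg) = 0.5000
  joint[1] = (0.0000, 0.0000) + 2 * (-0.8660, 0.5000) = (0.0000 + -1.7321, 0.0000 + 1.0000) = (-1.7321, 1.0000)
link 1: phi[1] = 150 + -30 = 120 deg
  cos(120 deg) = -0.5000, sin(120 deg) = 0.8660
  joint[2] = (-1.7321, 1.0000) + 10.3 * (-0.5000, 0.8660) = (-1.7321 + -5.1500, 1.0000 + 8.9201) = (-6.8821, 9.9201)
End effector: (-6.8821, 9.9201)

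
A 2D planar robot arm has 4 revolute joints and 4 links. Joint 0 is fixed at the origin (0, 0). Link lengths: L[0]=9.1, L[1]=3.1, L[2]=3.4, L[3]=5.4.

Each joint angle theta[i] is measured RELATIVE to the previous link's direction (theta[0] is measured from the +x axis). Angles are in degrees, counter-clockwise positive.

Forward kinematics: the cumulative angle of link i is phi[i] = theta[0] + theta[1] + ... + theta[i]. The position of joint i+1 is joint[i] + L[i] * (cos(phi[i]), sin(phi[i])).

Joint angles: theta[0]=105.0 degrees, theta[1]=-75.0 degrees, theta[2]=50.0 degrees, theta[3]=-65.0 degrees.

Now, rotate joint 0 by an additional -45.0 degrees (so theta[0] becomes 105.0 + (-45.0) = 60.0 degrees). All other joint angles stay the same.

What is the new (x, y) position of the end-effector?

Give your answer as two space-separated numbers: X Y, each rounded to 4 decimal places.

joint[0] = (0.0000, 0.0000)  (base)
link 0: phi[0] = 60 = 60 deg
  cos(60 deg) = 0.5000, sin(60 deg) = 0.8660
  joint[1] = (0.0000, 0.0000) + 9.1 * (0.5000, 0.8660) = (0.0000 + 4.5500, 0.0000 + 7.8808) = (4.5500, 7.8808)
link 1: phi[1] = 60 + -75 = -15 deg
  cos(-15 deg) = 0.9659, sin(-15 deg) = -0.2588
  joint[2] = (4.5500, 7.8808) + 3.1 * (0.9659, -0.2588) = (4.5500 + 2.9944, 7.8808 + -0.8023) = (7.5444, 7.0785)
link 2: phi[2] = 60 + -75 + 50 = 35 deg
  cos(35 deg) = 0.8192, sin(35 deg) = 0.5736
  joint[3] = (7.5444, 7.0785) + 3.4 * (0.8192, 0.5736) = (7.5444 + 2.7851, 7.0785 + 1.9502) = (10.3295, 9.0287)
link 3: phi[3] = 60 + -75 + 50 + -65 = -30 deg
  cos(-30 deg) = 0.8660, sin(-30 deg) = -0.5000
  joint[4] = (10.3295, 9.0287) + 5.4 * (0.8660, -0.5000) = (10.3295 + 4.6765, 9.0287 + -2.7000) = (15.0060, 6.3287)
End effector: (15.0060, 6.3287)

Answer: 15.0060 6.3287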